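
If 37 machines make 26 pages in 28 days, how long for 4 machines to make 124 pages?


Days ∝ work / workers, so d₂ = d₁ × (m₁/m₂) × (w₂/w₁)
Workers factor (inverse): 37/4 = 9.2500
Work factor (direct): 124/26 ≈ 4.7692
d₂ = 28 × 37/4 × 124/26 = (28 × 37 × 124) / (4 × 26) = 128464/104
≈ 1235.23 days

1235.23 days


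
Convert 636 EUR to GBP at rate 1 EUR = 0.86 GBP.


Amount × rate = 636 × 0.86
= 546.96 GBP

546.96 GBP


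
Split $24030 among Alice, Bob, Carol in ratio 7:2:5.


Total parts = 7 + 2 + 5 = 14
Alice: 24030 × 7/14 = 12015.00
Bob: 24030 × 2/14 = 3432.86
Carol: 24030 × 5/14 = 8582.14
= Alice: $12015.00, Bob: $3432.86, Carol: $8582.14

Alice: $12015.00, Bob: $3432.86, Carol: $8582.14


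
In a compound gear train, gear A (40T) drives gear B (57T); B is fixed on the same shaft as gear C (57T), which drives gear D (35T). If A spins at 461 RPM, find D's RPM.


Stage 1: RPM_B = RPM_A × t_A/t_B = 461 × 40/57 = 18440/57 ≈ 323.51
B and C share a shaft → RPM_C = RPM_B
Stage 2: RPM_D = RPM_C × t_C/t_D = RPM_A × (t_A×t_C)/(t_B×t_D)
Overall ratio = (40×57)/(57×35) = 2280/1995
RPM_D = 461 × 2280/1995 = 1051080/1995
≈ 526.86 RPM

526.86 RPM


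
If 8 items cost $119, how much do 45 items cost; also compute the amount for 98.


Direct proportion: y/x = constant
k = 119/8 = 14.8750
y at x=45: k × 45 = 119 × 45 / 8 = 5355/8 ≈ 669.38
y at x=98: k × 98 = 119 × 98 / 8 = 11662/8 = 1457.75
= 669.38 and 1457.75

669.38 and 1457.75


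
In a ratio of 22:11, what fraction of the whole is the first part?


Total parts = 22 + 11 = 33
First part: 22/33 = 2/3
= 2/3

2/3


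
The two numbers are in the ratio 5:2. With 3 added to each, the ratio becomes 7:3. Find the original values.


Let A = 5k, B = 2k.
(5k + 3) / (2k + 3) = 7/3
Cross-multiply: 3(5k + 3) = 7(2k + 3)
15k + 9 = 14k + 21
15k - 14k = 21 - 9
1k = 12
k = 12/1 = 12
A = 5×12 = 60, B = 2×12 = 24
= A = 60, B = 24

A = 60, B = 24


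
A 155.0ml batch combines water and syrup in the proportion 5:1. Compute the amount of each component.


Total parts = 5 + 1 = 6
water: 155.0 × 5/6 = 129.2ml
syrup: 155.0 × 1/6 = 25.8ml
= 129.2ml and 25.8ml

129.2ml and 25.8ml


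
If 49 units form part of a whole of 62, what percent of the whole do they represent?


Percentage = (part / whole) × 100
= (49 / 62) × 100
≈ 79.03%

79.03%


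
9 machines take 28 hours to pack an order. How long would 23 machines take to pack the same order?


Inverse proportion: x × y = constant
k = 9 × 28 = 252
y₂ = k / 23 = 252 / 23
= 10.96

10.96


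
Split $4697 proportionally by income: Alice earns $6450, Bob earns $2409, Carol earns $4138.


Total income = 6450 + 2409 + 4138 = $12997
Alice: $4697 × 6450/12997 = $2330.97
Bob: $4697 × 2409/12997 = $870.59
Carol: $4697 × 4138/12997 = $1495.44
= Alice: $2330.97, Bob: $870.59, Carol: $1495.44

Alice: $2330.97, Bob: $870.59, Carol: $1495.44


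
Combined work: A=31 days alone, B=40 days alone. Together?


Rate of A = 1/31 per day
Rate of B = 1/40 per day
Combined rate = 1/31 + 1/40 = 71/1240 ≈ 0.0573 per day
Days = 1 / combined rate = 1240/71
≈ 17.46 days

17.46 days


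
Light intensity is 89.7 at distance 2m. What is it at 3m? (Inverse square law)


I₁d₁² = I₂d₂²
I₂ = I₁ × (d₁/d₂)²
= 89.7 × (2/3)²
= 89.7 × 4/9
= 358.8/9
≈ 39.8667

39.8667


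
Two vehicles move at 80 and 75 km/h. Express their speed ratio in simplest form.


Ratio = 80:75
GCD = 5
Simplified = 16:15
Time ratio (same distance) = 15:16
Speed ratio = 16:15

16:15


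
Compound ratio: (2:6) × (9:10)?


Compound ratio = (2×9) : (6×10)
= 18:60
GCD = 6
= 3:10

3:10


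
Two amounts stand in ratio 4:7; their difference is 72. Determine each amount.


Let A = 4k, B = 7k.
7k - 4k = 72
3k = 72 → k = 72/3 = 24
A = 4×24 = 96, B = 7×24 = 168
= A = 96, B = 168

A = 96, B = 168


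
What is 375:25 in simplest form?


GCD(375, 25) = 25
375/25 : 25/25
= 15:1

15:1


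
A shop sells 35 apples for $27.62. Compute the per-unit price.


Unit rate = total / quantity
= 27.62 / 35
= $0.79 per unit

$0.79 per unit


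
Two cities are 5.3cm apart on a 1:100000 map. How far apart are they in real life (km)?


Real distance = map distance × scale
= 5.3cm × 100000
= 530000 cm = 5300.0 m
= 5.300 km

5.300 km


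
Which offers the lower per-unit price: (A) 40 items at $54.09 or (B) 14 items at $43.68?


Deal A: $54.09/40 = $1.3523/unit
Deal B: $43.68/14 = $3.1200/unit
A is cheaper per unit
= Deal A

Deal A


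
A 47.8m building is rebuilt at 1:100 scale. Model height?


Model size = real / scale
= 47.8 / 100
= 0.4780 m

0.4780 m


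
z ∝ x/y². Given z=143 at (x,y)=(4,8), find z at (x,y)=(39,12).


z = k·x/y²
Solve for k using the known point: k = z·y²/x = 143×64/4 = 9152/4 = 2288.0000
Now evaluate at x=39, y=12:
z = k × 39 / 144 = (9152 × 39) / (4 × 144) = 356928/576
≈ 619.6667

619.6667


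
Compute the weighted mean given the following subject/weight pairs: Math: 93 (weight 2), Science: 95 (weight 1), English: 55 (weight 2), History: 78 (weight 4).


Numerator = 93×2 + 95×1 + 55×2 + 78×4
= 186 + 95 + 110 + 312
= 703
Total weight = 9
Weighted avg = 703/9
= 78.11

78.11


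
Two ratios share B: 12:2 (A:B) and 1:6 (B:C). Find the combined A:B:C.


Match B: multiply A:B by 1 → 12:2
Multiply B:C by 2 → 2:12
Combined: 12:2:12
GCD = 2
= 6:1:6

6:1:6


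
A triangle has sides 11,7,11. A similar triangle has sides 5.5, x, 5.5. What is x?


Scale factor = 5.5/11 = 0.5
Missing side = 7 × 0.5
= 3.5

3.5


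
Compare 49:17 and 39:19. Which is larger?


49/17 = 2.8824
39/19 = 2.0526
2.8824 > 2.0526, so 49:17 is greater
= 49:17

49:17


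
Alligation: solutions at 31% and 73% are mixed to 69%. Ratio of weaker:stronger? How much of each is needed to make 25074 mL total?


Let x parts of 31% mix with y parts of 73%.
31x + 73y = 69(x + y)
31x + 73y = 69x + 69y
x(31 - 69) = y(69 - 73)
x/y = (73 - 69)/(69 - 31) = 4/38
Simplify: 2:19
Total parts = 21; one part = 25074/21 = 1194.00 mL
31% solution: 2×1194.00 = 2388.00 mL
73% solution: 19×1194.00 = 22686.00 mL
= ratio 2:19; 2388.00 mL and 22686.00 mL

ratio 2:19; 2388.00 mL and 22686.00 mL


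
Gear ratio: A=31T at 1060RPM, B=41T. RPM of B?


Gear ratio = 31:41 = 31:41
RPM_B = RPM_A × (teeth_A / teeth_B)
= 1060 × (31/41)
= 801.5 RPM

801.5 RPM


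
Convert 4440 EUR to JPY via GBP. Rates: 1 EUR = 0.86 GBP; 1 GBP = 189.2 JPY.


Step 1: 4440 EUR × 0.86 = 3818.40 GBP
Step 2: 3818.40 GBP × 189.2 = 722441.28 JPY
Implied rate EUR→JPY = 0.86 × 189.2 = 162.7120
= 722441.28 JPY

722441.28 JPY


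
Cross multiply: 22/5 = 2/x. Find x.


Cross multiply: 22 × x = 5 × 2
22x = 10
x = 10 / 22
= 0.45

0.45


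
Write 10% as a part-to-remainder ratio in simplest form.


10% means 10 parts out of 100; remainder = 90
Part : remainder = 10:90
GCD = 10
= 1:9

1:9


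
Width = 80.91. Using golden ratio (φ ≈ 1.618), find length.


φ = (1 + √5) / 2 ≈ 1.618
Length = width × φ = 80.91 × 1.618 = 130.91238
≈ 130.91

130.91


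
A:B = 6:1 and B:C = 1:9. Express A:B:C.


Match B: multiply A:B by 1 → 6:1
Multiply B:C by 1 → 1:9
Combined: 6:1:9
GCD = 1
= 6:1:9

6:1:9


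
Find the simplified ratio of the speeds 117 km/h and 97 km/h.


Ratio = 117:97
GCD = 1
Simplified = 117:97
Time ratio (same distance) = 97:117
Speed ratio = 117:97

117:97


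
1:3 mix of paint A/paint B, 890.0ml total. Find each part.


Total parts = 1 + 3 = 4
paint A: 890.0 × 1/4 = 222.5ml
paint B: 890.0 × 3/4 = 667.5ml
= 222.5ml and 667.5ml

222.5ml and 667.5ml


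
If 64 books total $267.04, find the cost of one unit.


Unit rate = total / quantity
= 267.04 / 64
= $4.17 per unit

$4.17 per unit


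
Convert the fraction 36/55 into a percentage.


Percentage = (part / whole) × 100
= (36 / 55) × 100
≈ 65.45%

65.45%


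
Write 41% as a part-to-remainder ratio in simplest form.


41% means 41 parts out of 100; remainder = 59
Part : remainder = 41:59
GCD = 1
= 41:59

41:59


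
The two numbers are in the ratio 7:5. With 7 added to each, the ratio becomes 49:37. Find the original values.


Let A = 7k, B = 5k.
(7k + 7) / (5k + 7) = 49/37
Cross-multiply: 37(7k + 7) = 49(5k + 7)
259k + 259 = 245k + 343
259k - 245k = 343 - 259
14k = 84
k = 84/14 = 6
A = 7×6 = 42, B = 5×6 = 30
= A = 42, B = 30

A = 42, B = 30


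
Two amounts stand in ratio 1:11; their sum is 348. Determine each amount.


Let A = 1k, B = 11k.
1k + 11k = 348
12k = 348 → k = 348/12 = 29
A = 1×29 = 29, B = 11×29 = 319
= A = 29, B = 319

A = 29, B = 319


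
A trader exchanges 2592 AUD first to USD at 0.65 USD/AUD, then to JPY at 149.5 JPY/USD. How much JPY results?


Step 1: 2592 AUD × 0.65 = 1684.80 USD
Step 2: 1684.80 USD × 149.5 = 251877.60 JPY
Implied rate AUD→JPY = 0.65 × 149.5 = 97.1750
= 251877.60 JPY

251877.60 JPY


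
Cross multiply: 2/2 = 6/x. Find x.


Cross multiply: 2 × x = 2 × 6
2x = 12
x = 12 / 2
= 6.00

6.00


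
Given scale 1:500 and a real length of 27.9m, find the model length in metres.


Model size = real / scale
= 27.9 / 500
= 0.0558 m

0.0558 m


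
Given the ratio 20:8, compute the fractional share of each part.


Total parts = 20 + 8 = 28
First part: 20/28 = 5/7
Second part: 8/28 = 2/7
= 5/7 and 2/7

5/7 and 2/7


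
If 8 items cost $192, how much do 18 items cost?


Direct proportion: y/x = constant
k = 192/8 = 24.0000
y₂ = k × 18 = 192 × 18 / 8 = 3456/8
= 432.00

432.00


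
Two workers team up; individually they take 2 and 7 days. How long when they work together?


Rate of A = 1/2 per day
Rate of B = 1/7 per day
Combined rate = 1/2 + 1/7 = 9/14 ≈ 0.6429 per day
Days = 1 / combined rate = 14/9
≈ 1.56 days

1.56 days


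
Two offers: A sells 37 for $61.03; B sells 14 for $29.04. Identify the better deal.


Deal A: $61.03/37 = $1.6495/unit
Deal B: $29.04/14 = $2.0743/unit
A is cheaper per unit
= Deal A

Deal A


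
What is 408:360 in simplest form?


GCD(408, 360) = 24
408/24 : 360/24
= 17:15

17:15


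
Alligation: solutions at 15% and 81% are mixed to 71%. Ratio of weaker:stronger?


Let x parts of 15% mix with y parts of 81%.
15x + 81y = 71(x + y)
15x + 81y = 71x + 71y
x(15 - 71) = y(71 - 81)
x/y = (81 - 71)/(71 - 15) = 10/56
Simplify: 5:28
= 5:28

5:28


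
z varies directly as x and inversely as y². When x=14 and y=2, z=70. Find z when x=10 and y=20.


z = k·x/y²
Solve for k using the known point: k = z·y²/x = 70×4/14 = 280/14 = 20.0000
Now evaluate at x=10, y=20:
z = k × 10 / 400 = (280 × 10) / (14 × 400) = 2800/5600
= 0.5000

0.5000


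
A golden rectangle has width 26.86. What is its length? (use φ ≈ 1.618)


φ = (1 + √5) / 2 ≈ 1.618
Length = width × φ = 26.86 × 1.618 = 43.45948
≈ 43.46

43.46


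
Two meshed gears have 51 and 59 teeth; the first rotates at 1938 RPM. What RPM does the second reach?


Gear ratio = 51:59 = 51:59
RPM_B = RPM_A × (teeth_A / teeth_B)
= 1938 × (51/59)
= 1675.2 RPM

1675.2 RPM


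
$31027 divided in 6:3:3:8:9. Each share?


Total parts = 6 + 3 + 3 + 8 + 9 = 29
Part 1: 31027 × 6/29 = 6419.38
Part 2: 31027 × 3/29 = 3209.69
Part 3: 31027 × 3/29 = 3209.69
Part 4: 31027 × 8/29 = 8559.17
Part 5: 31027 × 9/29 = 9629.07
= Part 1: $6419.38, Part 2: $3209.69, Part 3: $3209.69, Part 4: $8559.17, Part 5: $9629.07

Part 1: $6419.38, Part 2: $3209.69, Part 3: $3209.69, Part 4: $8559.17, Part 5: $9629.07


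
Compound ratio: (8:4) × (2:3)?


Compound ratio = (8×2) : (4×3)
= 16:12
GCD = 4
= 4:3

4:3


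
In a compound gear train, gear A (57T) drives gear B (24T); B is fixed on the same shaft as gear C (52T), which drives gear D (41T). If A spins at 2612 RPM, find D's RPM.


Stage 1: RPM_B = RPM_A × t_A/t_B = 2612 × 57/24 = 148884/24 = 6203.50
B and C share a shaft → RPM_C = RPM_B
Stage 2: RPM_D = RPM_C × t_C/t_D = RPM_A × (t_A×t_C)/(t_B×t_D)
Overall ratio = (57×52)/(24×41) = 2964/984
RPM_D = 2612 × 2964/984 = 7741968/984
≈ 7867.85 RPM

7867.85 RPM


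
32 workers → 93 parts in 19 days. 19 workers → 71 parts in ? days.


Days ∝ work / workers, so d₂ = d₁ × (m₁/m₂) × (w₂/w₁)
Workers factor (inverse): 32/19 ≈ 1.6842
Work factor (direct): 71/93 ≈ 0.7634
d₂ = 19 × 32/19 × 71/93 = (19 × 32 × 71) / (19 × 93) = 43168/1767
≈ 24.43 days

24.43 days


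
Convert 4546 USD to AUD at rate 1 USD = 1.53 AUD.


Amount × rate = 4546 × 1.53
= 6955.38 AUD

6955.38 AUD


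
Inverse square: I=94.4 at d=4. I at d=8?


I₁d₁² = I₂d₂²
I₂ = I₁ × (d₁/d₂)²
= 94.4 × (4/8)²
= 94.4 × 16/64
= 1510.4/64
= 23.6000

23.6000


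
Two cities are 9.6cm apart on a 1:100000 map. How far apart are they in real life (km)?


Real distance = map distance × scale
= 9.6cm × 100000
= 960000 cm = 9600.0 m
= 9.600 km

9.600 km


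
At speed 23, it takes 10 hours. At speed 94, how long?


Inverse proportion: x × y = constant
k = 23 × 10 = 230
y₂ = k / 94 = 230 / 94
= 2.45

2.45


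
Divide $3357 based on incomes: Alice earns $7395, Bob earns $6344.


Total income = 7395 + 6344 = $13739
Alice: $3357 × 7395/13739 = $1806.90
Bob: $3357 × 6344/13739 = $1550.10
= Alice: $1806.90, Bob: $1550.10

Alice: $1806.90, Bob: $1550.10


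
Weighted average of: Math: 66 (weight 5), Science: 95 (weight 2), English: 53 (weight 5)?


Numerator = 66×5 + 95×2 + 53×5
= 330 + 190 + 265
= 785
Total weight = 12
Weighted avg = 785/12
= 65.42

65.42


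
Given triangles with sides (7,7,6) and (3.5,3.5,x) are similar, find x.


Scale factor = 3.5/7 = 0.5
Missing side = 6 × 0.5
= 3.0

3.0


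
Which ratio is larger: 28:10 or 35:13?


28/10 = 2.8000
35/13 = 2.6923
2.8000 > 2.6923, so 28:10 is greater
= 28:10

28:10


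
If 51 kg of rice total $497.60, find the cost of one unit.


Unit rate = total / quantity
= 497.60 / 51
= $9.76 per unit

$9.76 per unit


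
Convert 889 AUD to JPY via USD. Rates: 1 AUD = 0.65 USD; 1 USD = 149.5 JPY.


Step 1: 889 AUD × 0.65 = 577.85 USD
Step 2: 577.85 USD × 149.5 = 86388.58 JPY
Implied rate AUD→JPY = 0.65 × 149.5 = 97.1750
= 86388.58 JPY

86388.58 JPY


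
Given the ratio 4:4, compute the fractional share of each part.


Total parts = 4 + 4 = 8
First part: 4/8 = 1/2
Second part: 4/8 = 1/2
= 1/2 and 1/2

1/2 and 1/2


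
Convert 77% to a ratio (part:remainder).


77% means 77 parts out of 100; remainder = 23
Part : remainder = 77:23
GCD = 1
= 77:23

77:23


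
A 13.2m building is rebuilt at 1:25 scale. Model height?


Model size = real / scale
= 13.2 / 25
= 0.5280 m

0.5280 m


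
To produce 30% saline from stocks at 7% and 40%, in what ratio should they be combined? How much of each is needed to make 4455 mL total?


Let x parts of 7% mix with y parts of 40%.
7x + 40y = 30(x + y)
7x + 40y = 30x + 30y
x(7 - 30) = y(30 - 40)
x/y = (40 - 30)/(30 - 7) = 10/23
Simplify: 10:23
Total parts = 33; one part = 4455/33 = 135.00 mL
7% solution: 10×135.00 = 1350.00 mL
40% solution: 23×135.00 = 3105.00 mL
= ratio 10:23; 1350.00 mL and 3105.00 mL

ratio 10:23; 1350.00 mL and 3105.00 mL


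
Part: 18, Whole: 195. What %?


Percentage = (part / whole) × 100
= (18 / 195) × 100
≈ 9.23%

9.23%


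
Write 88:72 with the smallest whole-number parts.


GCD(88, 72) = 8
88/8 : 72/8
= 11:9

11:9


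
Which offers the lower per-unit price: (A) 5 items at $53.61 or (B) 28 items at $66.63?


Deal A: $53.61/5 = $10.7220/unit
Deal B: $66.63/28 = $2.3796/unit
B is cheaper per unit
= Deal B

Deal B


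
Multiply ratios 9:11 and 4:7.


Compound ratio = (9×4) : (11×7)
= 36:77
GCD = 1
= 36:77

36:77


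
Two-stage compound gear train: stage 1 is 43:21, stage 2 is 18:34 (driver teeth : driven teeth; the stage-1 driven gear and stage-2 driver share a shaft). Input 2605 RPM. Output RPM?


Stage 1: RPM_B = RPM_A × t_A/t_B = 2605 × 43/21 = 112015/21 ≈ 5334.05
B and C share a shaft → RPM_C = RPM_B
Stage 2: RPM_D = RPM_C × t_C/t_D = RPM_A × (t_A×t_C)/(t_B×t_D)
Overall ratio = (43×18)/(21×34) = 774/714
RPM_D = 2605 × 774/714 = 2016270/714
≈ 2823.91 RPM

2823.91 RPM


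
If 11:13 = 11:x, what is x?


Cross multiply: 11 × x = 13 × 11
11x = 143
x = 143 / 11
= 13.00

13.00


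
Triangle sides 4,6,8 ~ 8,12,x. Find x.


Scale factor = 8/4 = 2
Missing side = 8 × 2
= 16.0

16.0


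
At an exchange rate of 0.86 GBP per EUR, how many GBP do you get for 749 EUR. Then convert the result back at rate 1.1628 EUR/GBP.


Amount × rate = 749 × 0.86 = 644.14 GBP
Round-trip: 644.14 × 1.1628 = 749.01 EUR
= 644.14 GBP, then 749.01 EUR

644.14 GBP, then 749.01 EUR


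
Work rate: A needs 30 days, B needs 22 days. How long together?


Rate of A = 1/30 per day
Rate of B = 1/22 per day
Combined rate = 1/30 + 1/22 = 52/660 ≈ 0.0788 per day
Days = 1 / combined rate = 660/52
≈ 12.69 days

12.69 days


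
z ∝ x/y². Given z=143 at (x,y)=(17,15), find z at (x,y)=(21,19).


z = k·x/y²
Solve for k using the known point: k = z·y²/x = 143×225/17 = 32175/17 ≈ 1892.6471
Now evaluate at x=21, y=19:
z = k × 21 / 361 = (32175 × 21) / (17 × 361) = 675675/6137
≈ 110.0986

110.0986


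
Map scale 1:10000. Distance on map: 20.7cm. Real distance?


Real distance = map distance × scale
= 20.7cm × 10000
= 207000 cm = 2070.0 m
= 2.070 km

2.070 km


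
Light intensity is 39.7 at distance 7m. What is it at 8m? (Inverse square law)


I₁d₁² = I₂d₂²
I₂ = I₁ × (d₁/d₂)²
= 39.7 × (7/8)²
= 39.7 × 49/64
= 1945.3/64
≈ 30.3953

30.3953


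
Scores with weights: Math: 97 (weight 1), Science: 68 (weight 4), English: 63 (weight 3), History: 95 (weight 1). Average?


Numerator = 97×1 + 68×4 + 63×3 + 95×1
= 97 + 272 + 189 + 95
= 653
Total weight = 9
Weighted avg = 653/9
= 72.56

72.56


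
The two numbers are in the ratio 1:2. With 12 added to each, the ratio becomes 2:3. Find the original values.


Let A = 1k, B = 2k.
(1k + 12) / (2k + 12) = 2/3
Cross-multiply: 3(1k + 12) = 2(2k + 12)
3k + 36 = 4k + 24
3k - 4k = 24 - 36
-1k = -12
k = -12/-1 = 12
A = 1×12 = 12, B = 2×12 = 24
= A = 12, B = 24

A = 12, B = 24


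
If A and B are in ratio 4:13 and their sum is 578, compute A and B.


Let A = 4k, B = 13k.
4k + 13k = 578
17k = 578 → k = 578/17 = 34
A = 4×34 = 136, B = 13×34 = 442
= A = 136, B = 442

A = 136, B = 442


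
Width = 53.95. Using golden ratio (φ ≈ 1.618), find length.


φ = (1 + √5) / 2 ≈ 1.618
Length = width × φ = 53.95 × 1.618 = 87.2911
≈ 87.29

87.29


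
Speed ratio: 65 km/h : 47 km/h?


Ratio = 65:47
GCD = 1
Simplified = 65:47
Time ratio (same distance) = 47:65
Speed ratio = 65:47

65:47


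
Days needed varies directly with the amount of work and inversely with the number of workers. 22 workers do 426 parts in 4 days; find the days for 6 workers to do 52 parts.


Days ∝ work / workers, so d₂ = d₁ × (m₁/m₂) × (w₂/w₁)
Workers factor (inverse): 22/6 ≈ 3.6667
Work factor (direct): 52/426 ≈ 0.1221
d₂ = 4 × 22/6 × 52/426 = (4 × 22 × 52) / (6 × 426) = 4576/2556
≈ 1.79 days

1.79 days


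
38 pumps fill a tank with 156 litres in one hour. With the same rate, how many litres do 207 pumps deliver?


Direct proportion: y/x = constant
k = 156/38 ≈ 4.1053
y₂ = k × 207 = 156 × 207 / 38 = 32292/38
≈ 849.79

849.79


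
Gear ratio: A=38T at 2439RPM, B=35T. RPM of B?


Gear ratio = 38:35 = 38:35
RPM_B = RPM_A × (teeth_A / teeth_B)
= 2439 × (38/35)
= 2648.1 RPM

2648.1 RPM


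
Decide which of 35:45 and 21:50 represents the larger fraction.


35/45 = 0.7778
21/50 = 0.4200
0.7778 > 0.4200, so 35:45 is greater
= 35:45

35:45


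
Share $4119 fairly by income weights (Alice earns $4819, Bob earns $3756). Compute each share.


Total income = 4819 + 3756 = $8575
Alice: $4119 × 4819/8575 = $2314.81
Bob: $4119 × 3756/8575 = $1804.19
= Alice: $2314.81, Bob: $1804.19

Alice: $2314.81, Bob: $1804.19


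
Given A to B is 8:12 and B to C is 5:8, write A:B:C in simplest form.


Match B: multiply A:B by 5 → 40:60
Multiply B:C by 12 → 60:96
Combined: 40:60:96
GCD = 4
= 10:15:24

10:15:24


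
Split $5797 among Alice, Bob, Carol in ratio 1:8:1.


Total parts = 1 + 8 + 1 = 10
Alice: 5797 × 1/10 = 579.70
Bob: 5797 × 8/10 = 4637.60
Carol: 5797 × 1/10 = 579.70
= Alice: $579.70, Bob: $4637.60, Carol: $579.70

Alice: $579.70, Bob: $4637.60, Carol: $579.70


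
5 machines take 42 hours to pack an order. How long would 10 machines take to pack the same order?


Inverse proportion: x × y = constant
k = 5 × 42 = 210
y₂ = k / 10 = 210 / 10
= 21.00

21.00


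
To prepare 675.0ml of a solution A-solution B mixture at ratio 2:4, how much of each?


Total parts = 2 + 4 = 6
solution A: 675.0 × 2/6 = 225.0ml
solution B: 675.0 × 4/6 = 450.0ml
= 225.0ml and 450.0ml

225.0ml and 450.0ml


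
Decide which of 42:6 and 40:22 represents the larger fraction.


42/6 = 7.0000
40/22 = 1.8182
7.0000 > 1.8182, so 42:6 is greater
= 42:6

42:6


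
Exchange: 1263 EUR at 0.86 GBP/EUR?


Amount × rate = 1263 × 0.86
= 1086.18 GBP

1086.18 GBP


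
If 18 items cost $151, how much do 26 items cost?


Direct proportion: y/x = constant
k = 151/18 ≈ 8.3889
y₂ = k × 26 = 151 × 26 / 18 = 3926/18
≈ 218.11

218.11


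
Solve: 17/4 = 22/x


Cross multiply: 17 × x = 4 × 22
17x = 88
x = 88 / 17
= 5.18

5.18


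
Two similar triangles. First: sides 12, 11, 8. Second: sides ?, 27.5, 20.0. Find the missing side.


Scale factor = 27.5/11 = 2.5
Missing side = 12 × 2.5
= 30.0

30.0


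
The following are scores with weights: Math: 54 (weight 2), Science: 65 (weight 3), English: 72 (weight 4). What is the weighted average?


Numerator = 54×2 + 65×3 + 72×4
= 108 + 195 + 288
= 591
Total weight = 9
Weighted avg = 591/9
= 65.67

65.67


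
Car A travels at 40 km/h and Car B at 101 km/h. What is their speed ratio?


Ratio = 40:101
GCD = 1
Simplified = 40:101
Time ratio (same distance) = 101:40
Speed ratio = 40:101

40:101


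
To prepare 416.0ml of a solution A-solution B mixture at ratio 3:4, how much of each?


Total parts = 3 + 4 = 7
solution A: 416.0 × 3/7 = 178.3ml
solution B: 416.0 × 4/7 = 237.7ml
= 178.3ml and 237.7ml

178.3ml and 237.7ml


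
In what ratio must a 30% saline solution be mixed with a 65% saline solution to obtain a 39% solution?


Let x parts of 30% mix with y parts of 65%.
30x + 65y = 39(x + y)
30x + 65y = 39x + 39y
x(30 - 39) = y(39 - 65)
x/y = (65 - 39)/(39 - 30) = 26/9
Simplify: 26:9
= 26:9

26:9


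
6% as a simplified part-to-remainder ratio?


6% means 6 parts out of 100; remainder = 94
Part : remainder = 6:94
GCD = 2
= 3:47

3:47


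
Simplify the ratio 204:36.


GCD(204, 36) = 12
204/12 : 36/12
= 17:3

17:3


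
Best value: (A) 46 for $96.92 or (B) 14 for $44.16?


Deal A: $96.92/46 = $2.1070/unit
Deal B: $44.16/14 = $3.1543/unit
A is cheaper per unit
= Deal A

Deal A


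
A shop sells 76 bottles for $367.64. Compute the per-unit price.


Unit rate = total / quantity
= 367.64 / 76
= $4.84 per unit

$4.84 per unit


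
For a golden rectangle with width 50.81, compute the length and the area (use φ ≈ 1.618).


φ = (1 + √5) / 2 ≈ 1.618
Length = width × φ = 50.81 × 1.618 = 82.21058
≈ 82.21
Area = width × length = 50.81 × 82.21058 = 4177.1195698 ≈ 4177.12
= Length: 82.21, Area: 4177.12

Length: 82.21, Area: 4177.12


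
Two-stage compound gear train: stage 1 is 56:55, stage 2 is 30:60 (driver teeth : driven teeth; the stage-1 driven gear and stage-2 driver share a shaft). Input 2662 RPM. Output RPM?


Stage 1: RPM_B = RPM_A × t_A/t_B = 2662 × 56/55 = 149072/55 = 2710.40
B and C share a shaft → RPM_C = RPM_B
Stage 2: RPM_D = RPM_C × t_C/t_D = RPM_A × (t_A×t_C)/(t_B×t_D)
Overall ratio = (56×30)/(55×60) = 1680/3300
RPM_D = 2662 × 1680/3300 = 4472160/3300
= 1355.20 RPM

1355.20 RPM


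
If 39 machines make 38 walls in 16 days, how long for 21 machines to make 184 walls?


Days ∝ work / workers, so d₂ = d₁ × (m₁/m₂) × (w₂/w₁)
Workers factor (inverse): 39/21 ≈ 1.8571
Work factor (direct): 184/38 ≈ 4.8421
d₂ = 16 × 39/21 × 184/38 = (16 × 39 × 184) / (21 × 38) = 114816/798
≈ 143.88 days

143.88 days


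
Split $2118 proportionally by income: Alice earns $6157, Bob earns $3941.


Total income = 6157 + 3941 = $10098
Alice: $2118 × 6157/10098 = $1291.40
Bob: $2118 × 3941/10098 = $826.60
= Alice: $1291.40, Bob: $826.60

Alice: $1291.40, Bob: $826.60


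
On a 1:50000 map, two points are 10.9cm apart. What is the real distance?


Real distance = map distance × scale
= 10.9cm × 50000
= 545000 cm = 5450.0 m
= 5.450 km

5.450 km


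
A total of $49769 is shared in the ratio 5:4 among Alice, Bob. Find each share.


Total parts = 5 + 4 = 9
Alice: 49769 × 5/9 = 27649.44
Bob: 49769 × 4/9 = 22119.56
= Alice: $27649.44, Bob: $22119.56

Alice: $27649.44, Bob: $22119.56


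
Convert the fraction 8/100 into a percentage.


Percentage = (part / whole) × 100
= (8 / 100) × 100
= 8.00%

8.00%


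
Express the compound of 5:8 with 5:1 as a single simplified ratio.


Compound ratio = (5×5) : (8×1)
= 25:8
GCD = 1
= 25:8

25:8


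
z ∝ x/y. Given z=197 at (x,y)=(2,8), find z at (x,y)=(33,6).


z = k·x/y
Solve for k using the known point: k = z·y/x = 197×8/2 = 1576/2 = 788.0000
Now evaluate at x=33, y=6:
z = k × 33 / 6 = (1576 × 33) / (2 × 6) = 52008/12
= 4334.0000

4334.0000


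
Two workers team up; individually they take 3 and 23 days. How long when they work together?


Rate of A = 1/3 per day
Rate of B = 1/23 per day
Combined rate = 1/3 + 1/23 = 26/69 ≈ 0.3768 per day
Days = 1 / combined rate = 69/26
≈ 2.65 days

2.65 days


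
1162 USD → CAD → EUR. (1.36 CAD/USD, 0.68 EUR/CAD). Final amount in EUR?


Step 1: 1162 USD × 1.36 = 1580.32 CAD
Step 2: 1580.32 CAD × 0.68 = 1074.62 EUR
Implied rate USD→EUR = 1.36 × 0.68 = 0.9248
= 1074.62 EUR

1074.62 EUR


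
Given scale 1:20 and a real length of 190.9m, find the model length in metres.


Model size = real / scale
= 190.9 / 20
= 9.5450 m

9.5450 m


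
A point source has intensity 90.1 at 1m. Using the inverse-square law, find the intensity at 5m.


I₁d₁² = I₂d₂²
I₂ = I₁ × (d₁/d₂)²
= 90.1 × (1/5)²
= 90.1 × 1/25
= 90.1/25
= 3.6040

3.6040


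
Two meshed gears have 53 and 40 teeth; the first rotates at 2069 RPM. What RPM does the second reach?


Gear ratio = 53:40 = 53:40
RPM_B = RPM_A × (teeth_A / teeth_B)
= 2069 × (53/40)
= 2741.4 RPM

2741.4 RPM


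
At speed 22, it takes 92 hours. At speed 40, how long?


Inverse proportion: x × y = constant
k = 22 × 92 = 2024
y₂ = k / 40 = 2024 / 40
= 50.60

50.60


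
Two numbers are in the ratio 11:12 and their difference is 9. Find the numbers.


Let A = 11k, B = 12k.
12k - 11k = 9
1k = 9 → k = 9/1 = 9
A = 11×9 = 99, B = 12×9 = 108
= A = 99, B = 108

A = 99, B = 108


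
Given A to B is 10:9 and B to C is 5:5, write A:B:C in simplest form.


Match B: multiply A:B by 5 → 50:45
Multiply B:C by 9 → 45:45
Combined: 50:45:45
GCD = 5
= 10:9:9

10:9:9


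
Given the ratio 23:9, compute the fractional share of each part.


Total parts = 23 + 9 = 32
First part: 23/32 = 23/32
Second part: 9/32 = 9/32
= 23/32 and 9/32

23/32 and 9/32


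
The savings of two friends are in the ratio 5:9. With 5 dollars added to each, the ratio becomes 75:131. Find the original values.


Let A = 5k, B = 9k.
(5k + 5) / (9k + 5) = 75/131
Cross-multiply: 131(5k + 5) = 75(9k + 5)
655k + 655 = 675k + 375
655k - 675k = 375 - 655
-20k = -280
k = -280/-20 = 14
A = 5×14 = 70, B = 9×14 = 126
= A = 70, B = 126

A = 70, B = 126


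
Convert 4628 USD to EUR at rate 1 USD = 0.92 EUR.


Amount × rate = 4628 × 0.92
= 4257.76 EUR

4257.76 EUR


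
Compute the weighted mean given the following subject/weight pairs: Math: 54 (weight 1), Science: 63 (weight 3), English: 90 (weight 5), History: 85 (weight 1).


Numerator = 54×1 + 63×3 + 90×5 + 85×1
= 54 + 189 + 450 + 85
= 778
Total weight = 10
Weighted avg = 778/10
= 77.80

77.80


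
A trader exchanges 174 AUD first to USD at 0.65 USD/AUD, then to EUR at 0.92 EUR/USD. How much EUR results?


Step 1: 174 AUD × 0.65 = 113.10 USD
Step 2: 113.10 USD × 0.92 = 104.05 EUR
Implied rate AUD→EUR = 0.65 × 0.92 = 0.5980
= 104.05 EUR

104.05 EUR


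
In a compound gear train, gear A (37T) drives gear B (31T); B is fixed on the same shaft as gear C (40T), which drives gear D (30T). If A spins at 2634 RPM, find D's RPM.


Stage 1: RPM_B = RPM_A × t_A/t_B = 2634 × 37/31 = 97458/31 ≈ 3143.81
B and C share a shaft → RPM_C = RPM_B
Stage 2: RPM_D = RPM_C × t_C/t_D = RPM_A × (t_A×t_C)/(t_B×t_D)
Overall ratio = (37×40)/(31×30) = 1480/930
RPM_D = 2634 × 1480/930 = 3898320/930
≈ 4191.74 RPM

4191.74 RPM


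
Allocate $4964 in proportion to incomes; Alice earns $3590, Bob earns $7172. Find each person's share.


Total income = 3590 + 7172 = $10762
Alice: $4964 × 3590/10762 = $1655.90
Bob: $4964 × 7172/10762 = $3308.10
= Alice: $1655.90, Bob: $3308.10

Alice: $1655.90, Bob: $3308.10


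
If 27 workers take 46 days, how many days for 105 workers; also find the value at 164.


Inverse proportion: x × y = constant
k = 27 × 46 = 1242
At x=105: k/105 = 11.83
At x=164: k/164 = 7.57
= 11.83 and 7.57

11.83 and 7.57


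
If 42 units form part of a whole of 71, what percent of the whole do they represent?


Percentage = (part / whole) × 100
= (42 / 71) × 100
≈ 59.15%

59.15%


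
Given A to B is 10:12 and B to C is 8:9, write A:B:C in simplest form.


Match B: multiply A:B by 8 → 80:96
Multiply B:C by 12 → 96:108
Combined: 80:96:108
GCD = 4
= 20:24:27

20:24:27


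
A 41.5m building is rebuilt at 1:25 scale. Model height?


Model size = real / scale
= 41.5 / 25
= 1.6600 m

1.6600 m


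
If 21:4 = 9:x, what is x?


Cross multiply: 21 × x = 4 × 9
21x = 36
x = 36 / 21
= 1.71

1.71


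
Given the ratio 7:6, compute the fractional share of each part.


Total parts = 7 + 6 = 13
First part: 7/13 = 7/13
Second part: 6/13 = 6/13
= 7/13 and 6/13

7/13 and 6/13


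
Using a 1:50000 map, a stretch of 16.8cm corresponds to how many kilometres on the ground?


Real distance = map distance × scale
= 16.8cm × 50000
= 840000 cm = 8400.0 m
= 8.400 km

8.400 km


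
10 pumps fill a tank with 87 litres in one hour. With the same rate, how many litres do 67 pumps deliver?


Direct proportion: y/x = constant
k = 87/10 = 8.7000
y₂ = k × 67 = 87 × 67 / 10 = 5829/10
= 582.90

582.90


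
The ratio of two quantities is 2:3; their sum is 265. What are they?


Let A = 2k, B = 3k.
2k + 3k = 265
5k = 265 → k = 265/5 = 53
A = 2×53 = 106, B = 3×53 = 159
= A = 106, B = 159

A = 106, B = 159


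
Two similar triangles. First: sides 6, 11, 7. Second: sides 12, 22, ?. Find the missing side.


Scale factor = 12/6 = 2
Missing side = 7 × 2
= 14.0

14.0


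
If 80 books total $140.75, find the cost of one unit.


Unit rate = total / quantity
= 140.75 / 80
= $1.76 per unit

$1.76 per unit


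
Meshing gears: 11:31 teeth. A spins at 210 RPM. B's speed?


Gear ratio = 11:31 = 11:31
RPM_B = RPM_A × (teeth_A / teeth_B)
= 210 × (11/31)
= 74.5 RPM

74.5 RPM


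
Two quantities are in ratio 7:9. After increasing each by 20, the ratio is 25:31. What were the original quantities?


Let A = 7k, B = 9k.
(7k + 20) / (9k + 20) = 25/31
Cross-multiply: 31(7k + 20) = 25(9k + 20)
217k + 620 = 225k + 500
217k - 225k = 500 - 620
-8k = -120
k = -120/-8 = 15
A = 7×15 = 105, B = 9×15 = 135
= A = 105, B = 135

A = 105, B = 135


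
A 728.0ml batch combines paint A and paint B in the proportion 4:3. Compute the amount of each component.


Total parts = 4 + 3 = 7
paint A: 728.0 × 4/7 = 416.0ml
paint B: 728.0 × 3/7 = 312.0ml
= 416.0ml and 312.0ml

416.0ml and 312.0ml


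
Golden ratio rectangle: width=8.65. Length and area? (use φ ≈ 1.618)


φ = (1 + √5) / 2 ≈ 1.618
Length = width × φ = 8.65 × 1.618 = 13.9957
≈ 14.00
Area = width × length = 8.65 × 13.9957 = 121.062805 ≈ 121.06
= Length: 14.00, Area: 121.06

Length: 14.00, Area: 121.06


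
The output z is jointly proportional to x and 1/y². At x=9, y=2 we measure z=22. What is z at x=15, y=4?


z = k·x/y²
Solve for k using the known point: k = z·y²/x = 22×4/9 = 88/9 ≈ 9.7778
Now evaluate at x=15, y=4:
z = k × 15 / 16 = (88 × 15) / (9 × 16) = 1320/144
≈ 9.1667

9.1667


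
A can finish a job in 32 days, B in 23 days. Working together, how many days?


Rate of A = 1/32 per day
Rate of B = 1/23 per day
Combined rate = 1/32 + 1/23 = 55/736 ≈ 0.0747 per day
Days = 1 / combined rate = 736/55
≈ 13.38 days

13.38 days


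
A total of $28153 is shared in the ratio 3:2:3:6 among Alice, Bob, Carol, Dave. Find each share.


Total parts = 3 + 2 + 3 + 6 = 14
Alice: 28153 × 3/14 = 6032.79
Bob: 28153 × 2/14 = 4021.86
Carol: 28153 × 3/14 = 6032.79
Dave: 28153 × 6/14 = 12065.57
= Alice: $6032.79, Bob: $4021.86, Carol: $6032.79, Dave: $12065.57

Alice: $6032.79, Bob: $4021.86, Carol: $6032.79, Dave: $12065.57


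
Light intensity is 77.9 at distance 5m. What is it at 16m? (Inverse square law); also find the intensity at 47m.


I₁d₁² = I₂d₂²
I at 16m = 77.9 × (5/16)² = 77.9 × 25/256 = 1947.5/256 ≈ 7.6074
I at 47m = 77.9 × (5/47)² = 77.9 × 25/2209 = 1947.5/2209 ≈ 0.8816
= 7.6074 and 0.8816

7.6074 and 0.8816


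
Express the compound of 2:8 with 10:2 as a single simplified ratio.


Compound ratio = (2×10) : (8×2)
= 20:16
GCD = 4
= 5:4

5:4


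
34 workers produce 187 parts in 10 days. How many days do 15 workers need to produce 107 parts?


Days ∝ work / workers, so d₂ = d₁ × (m₁/m₂) × (w₂/w₁)
Workers factor (inverse): 34/15 ≈ 2.2667
Work factor (direct): 107/187 ≈ 0.5722
d₂ = 10 × 34/15 × 107/187 = (10 × 34 × 107) / (15 × 187) = 36380/2805
≈ 12.97 days

12.97 days


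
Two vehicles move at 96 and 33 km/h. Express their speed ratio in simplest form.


Ratio = 96:33
GCD = 3
Simplified = 32:11
Time ratio (same distance) = 11:32
Speed ratio = 32:11

32:11


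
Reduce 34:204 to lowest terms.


GCD(34, 204) = 34
34/34 : 204/34
= 1:6

1:6


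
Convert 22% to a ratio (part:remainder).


22% means 22 parts out of 100; remainder = 78
Part : remainder = 22:78
GCD = 2
= 11:39

11:39


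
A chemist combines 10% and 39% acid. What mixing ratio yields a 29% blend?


Let x parts of 10% mix with y parts of 39%.
10x + 39y = 29(x + y)
10x + 39y = 29x + 29y
x(10 - 29) = y(29 - 39)
x/y = (39 - 29)/(29 - 10) = 10/19
Simplify: 10:19
= 10:19

10:19


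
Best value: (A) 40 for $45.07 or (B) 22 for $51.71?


Deal A: $45.07/40 = $1.1268/unit
Deal B: $51.71/22 = $2.3505/unit
A is cheaper per unit
= Deal A

Deal A


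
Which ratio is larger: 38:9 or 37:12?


38/9 = 4.2222
37/12 = 3.0833
4.2222 > 3.0833, so 38:9 is greater
= 38:9

38:9


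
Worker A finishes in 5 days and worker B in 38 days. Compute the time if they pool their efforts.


Rate of A = 1/5 per day
Rate of B = 1/38 per day
Combined rate = 1/5 + 1/38 = 43/190 ≈ 0.2263 per day
Days = 1 / combined rate = 190/43
≈ 4.42 days

4.42 days


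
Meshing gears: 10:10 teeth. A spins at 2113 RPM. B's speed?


Gear ratio = 10:10 = 1:1
RPM_B = RPM_A × (teeth_A / teeth_B)
= 2113 × (10/10)
= 2113.0 RPM

2113.0 RPM


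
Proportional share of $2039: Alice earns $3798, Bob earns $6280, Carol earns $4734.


Total income = 3798 + 6280 + 4734 = $14812
Alice: $2039 × 3798/14812 = $522.83
Bob: $2039 × 6280/14812 = $864.50
Carol: $2039 × 4734/14812 = $651.68
= Alice: $522.83, Bob: $864.50, Carol: $651.68

Alice: $522.83, Bob: $864.50, Carol: $651.68


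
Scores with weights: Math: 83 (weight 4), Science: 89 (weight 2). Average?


Numerator = 83×4 + 89×2
= 332 + 178
= 510
Total weight = 6
Weighted avg = 510/6
= 85.00

85.00


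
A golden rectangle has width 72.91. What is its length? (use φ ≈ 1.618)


φ = (1 + √5) / 2 ≈ 1.618
Length = width × φ = 72.91 × 1.618 = 117.96838
≈ 117.97

117.97


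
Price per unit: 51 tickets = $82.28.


Unit rate = total / quantity
= 82.28 / 51
= $1.61 per unit

$1.61 per unit


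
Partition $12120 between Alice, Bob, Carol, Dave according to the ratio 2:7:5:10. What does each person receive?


Total parts = 2 + 7 + 5 + 10 = 24
Alice: 12120 × 2/24 = 1010.00
Bob: 12120 × 7/24 = 3535.00
Carol: 12120 × 5/24 = 2525.00
Dave: 12120 × 10/24 = 5050.00
= Alice: $1010.00, Bob: $3535.00, Carol: $2525.00, Dave: $5050.00

Alice: $1010.00, Bob: $3535.00, Carol: $2525.00, Dave: $5050.00


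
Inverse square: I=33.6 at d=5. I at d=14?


I₁d₁² = I₂d₂²
I₂ = I₁ × (d₁/d₂)²
= 33.6 × (5/14)²
= 33.6 × 25/196
= 840/196
≈ 4.2857

4.2857


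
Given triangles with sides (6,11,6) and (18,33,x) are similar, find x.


Scale factor = 18/6 = 3
Missing side = 6 × 3
= 18.0

18.0


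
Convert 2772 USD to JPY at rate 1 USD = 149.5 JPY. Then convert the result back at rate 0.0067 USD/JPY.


Amount × rate = 2772 × 149.5 = 414414.00 JPY
Round-trip: 414414.00 × 0.0067 = 2776.57 USD
= 414414.00 JPY, then 2776.57 USD

414414.00 JPY, then 2776.57 USD


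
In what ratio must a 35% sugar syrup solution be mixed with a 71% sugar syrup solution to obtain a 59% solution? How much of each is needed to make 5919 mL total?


Let x parts of 35% mix with y parts of 71%.
35x + 71y = 59(x + y)
35x + 71y = 59x + 59y
x(35 - 59) = y(59 - 71)
x/y = (71 - 59)/(59 - 35) = 12/24
Simplify: 1:2
Total parts = 3; one part = 5919/3 = 1973.00 mL
35% solution: 1×1973.00 = 1973.00 mL
71% solution: 2×1973.00 = 3946.00 mL
= ratio 1:2; 1973.00 mL and 3946.00 mL

ratio 1:2; 1973.00 mL and 3946.00 mL


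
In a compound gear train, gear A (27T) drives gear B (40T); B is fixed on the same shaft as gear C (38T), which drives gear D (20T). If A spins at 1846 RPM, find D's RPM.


Stage 1: RPM_B = RPM_A × t_A/t_B = 1846 × 27/40 = 49842/40 = 1246.05
B and C share a shaft → RPM_C = RPM_B
Stage 2: RPM_D = RPM_C × t_C/t_D = RPM_A × (t_A×t_C)/(t_B×t_D)
Overall ratio = (27×38)/(40×20) = 1026/800
RPM_D = 1846 × 1026/800 = 1893996/800
≈ 2367.50 RPM

2367.50 RPM


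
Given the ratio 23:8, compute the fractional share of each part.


Total parts = 23 + 8 = 31
First part: 23/31 = 23/31
Second part: 8/31 = 8/31
= 23/31 and 8/31

23/31 and 8/31


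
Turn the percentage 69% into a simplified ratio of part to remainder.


69% means 69 parts out of 100; remainder = 31
Part : remainder = 69:31
GCD = 1
= 69:31

69:31


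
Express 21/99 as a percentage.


Percentage = (part / whole) × 100
= (21 / 99) × 100
≈ 21.21%

21.21%


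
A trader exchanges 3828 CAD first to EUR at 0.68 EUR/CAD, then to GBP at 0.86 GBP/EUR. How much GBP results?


Step 1: 3828 CAD × 0.68 = 2603.04 EUR
Step 2: 2603.04 EUR × 0.86 = 2238.61 GBP
Implied rate CAD→GBP = 0.68 × 0.86 = 0.5848
= 2238.61 GBP

2238.61 GBP


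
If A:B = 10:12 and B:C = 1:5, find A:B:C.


Match B: multiply A:B by 1 → 10:12
Multiply B:C by 12 → 12:60
Combined: 10:12:60
GCD = 2
= 5:6:30

5:6:30


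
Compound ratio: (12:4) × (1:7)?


Compound ratio = (12×1) : (4×7)
= 12:28
GCD = 4
= 3:7

3:7


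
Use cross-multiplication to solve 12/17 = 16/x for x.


Cross multiply: 12 × x = 17 × 16
12x = 272
x = 272 / 12
= 22.67

22.67
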